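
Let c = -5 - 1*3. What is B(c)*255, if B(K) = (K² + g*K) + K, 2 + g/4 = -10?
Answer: 112200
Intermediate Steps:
g = -48 (g = -8 + 4*(-10) = -8 - 40 = -48)
c = -8 (c = -5 - 3 = -8)
B(K) = K² - 47*K (B(K) = (K² - 48*K) + K = K² - 47*K)
B(c)*255 = -8*(-47 - 8)*255 = -8*(-55)*255 = 440*255 = 112200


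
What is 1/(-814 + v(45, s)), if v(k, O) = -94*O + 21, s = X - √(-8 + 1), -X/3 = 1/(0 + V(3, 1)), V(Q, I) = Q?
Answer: -699/550453 - 94*I*√7/550453 ≈ -0.0012699 - 0.00045181*I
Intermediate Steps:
X = -1 (X = -3/(0 + 3) = -3/3 = -3*⅓ = -1)
s = -1 - I*√7 (s = -1 - √(-8 + 1) = -1 - √(-7) = -1 - I*√7 ≈ -1.0 - 2.6458*I)
v(k, O) = 21 - 94*O
1/(-814 + v(45, s)) = 1/(-814 + (21 - 94*(-1 - I*√7))) = 1/(-814 + (21 + (94 + 94*I*√7))) = 1/(-814 + (115 + 94*I*√7)) = 1/(-699 + 94*I*√7)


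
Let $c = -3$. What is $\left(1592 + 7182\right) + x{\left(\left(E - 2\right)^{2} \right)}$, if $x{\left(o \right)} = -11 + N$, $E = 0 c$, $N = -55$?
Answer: $8708$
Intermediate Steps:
$E = 0$ ($E = 0 \left(-3\right) = 0$)
$x{\left(o \right)} = -66$ ($x{\left(o \right)} = -11 - 55 = -66$)
$\left(1592 + 7182\right) + x{\left(\left(E - 2\right)^{2} \right)} = \left(1592 + 7182\right) - 66 = 8774 - 66 = 8708$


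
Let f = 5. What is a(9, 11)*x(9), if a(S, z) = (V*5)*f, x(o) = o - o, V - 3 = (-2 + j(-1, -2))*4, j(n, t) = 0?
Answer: 0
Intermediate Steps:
V = -5 (V = 3 + (-2 + 0)*4 = 3 - 2*4 = 3 - 8 = -5)
x(o) = 0
a(S, z) = -125 (a(S, z) = -5*5*5 = -25*5 = -125)
a(9, 11)*x(9) = -125*0 = 0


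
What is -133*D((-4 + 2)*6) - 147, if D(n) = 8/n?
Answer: -175/3 ≈ -58.333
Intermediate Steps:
-133*D((-4 + 2)*6) - 147 = -1064/((-4 + 2)*6) - 147 = -1064/((-2*6)) - 147 = -1064/(-12) - 147 = -1064*(-1)/12 - 147 = -133*(-⅔) - 147 = 266/3 - 147 = -175/3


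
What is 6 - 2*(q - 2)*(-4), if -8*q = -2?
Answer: -8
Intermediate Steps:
q = ¼ (q = -⅛*(-2) = ¼ ≈ 0.25000)
6 - 2*(q - 2)*(-4) = 6 - 2*(¼ - 2)*(-4) = 6 - (-7)*(-4)/2 = 6 - 2*7 = 6 - 14 = -8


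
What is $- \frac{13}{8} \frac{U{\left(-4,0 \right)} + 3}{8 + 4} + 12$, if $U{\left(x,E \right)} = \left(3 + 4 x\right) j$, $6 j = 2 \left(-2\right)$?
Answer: $\frac{3001}{288} \approx 10.42$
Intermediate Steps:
$j = - \frac{2}{3}$ ($j = \frac{2 \left(-2\right)}{6} = \frac{1}{6} \left(-4\right) = - \frac{2}{3} \approx -0.66667$)
$U{\left(x,E \right)} = -2 - \frac{8 x}{3}$ ($U{\left(x,E \right)} = \left(3 + 4 x\right) \left(- \frac{2}{3}\right) = -2 - \frac{8 x}{3}$)
$- \frac{13}{8} \frac{U{\left(-4,0 \right)} + 3}{8 + 4} + 12 = - \frac{13}{8} \frac{\left(-2 - - \frac{32}{3}\right) + 3}{8 + 4} + 12 = \left(-13\right) \frac{1}{8} \frac{\left(-2 + \frac{32}{3}\right) + 3}{12} + 12 = - \frac{13 \left(\frac{26}{3} + 3\right) \frac{1}{12}}{8} + 12 = - \frac{13 \cdot \frac{35}{3} \cdot \frac{1}{12}}{8} + 12 = \left(- \frac{13}{8}\right) \frac{35}{36} + 12 = - \frac{455}{288} + 12 = \frac{3001}{288}$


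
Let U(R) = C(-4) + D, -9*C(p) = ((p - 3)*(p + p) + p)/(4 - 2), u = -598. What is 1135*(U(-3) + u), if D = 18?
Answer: -5954210/9 ≈ -6.6158e+5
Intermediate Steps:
C(p) = -p/18 - p*(-3 + p)/9 (C(p) = -((p - 3)*(p + p) + p)/(9*(4 - 2)) = -((-3 + p)*(2*p) + p)/(9*2) = -(2*p*(-3 + p) + p)/(9*2) = -(p + 2*p*(-3 + p))/(9*2) = -(p/2 + p*(-3 + p))/9 = -p/18 - p*(-3 + p)/9)
U(R) = 136/9 (U(R) = (1/18)*(-4)*(5 - 2*(-4)) + 18 = (1/18)*(-4)*(5 + 8) + 18 = (1/18)*(-4)*13 + 18 = -26/9 + 18 = 136/9)
1135*(U(-3) + u) = 1135*(136/9 - 598) = 1135*(-5246/9) = -5954210/9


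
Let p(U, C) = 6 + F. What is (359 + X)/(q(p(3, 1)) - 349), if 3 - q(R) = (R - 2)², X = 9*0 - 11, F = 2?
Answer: -174/191 ≈ -0.91099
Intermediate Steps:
p(U, C) = 8 (p(U, C) = 6 + 2 = 8)
X = -11 (X = 0 - 11 = -11)
q(R) = 3 - (-2 + R)² (q(R) = 3 - (R - 2)² = 3 - (-2 + R)²)
(359 + X)/(q(p(3, 1)) - 349) = (359 - 11)/((3 - (-2 + 8)²) - 349) = 348/((3 - 1*6²) - 349) = 348/((3 - 1*36) - 349) = 348/((3 - 36) - 349) = 348/(-33 - 349) = 348/(-382) = 348*(-1/382) = -174/191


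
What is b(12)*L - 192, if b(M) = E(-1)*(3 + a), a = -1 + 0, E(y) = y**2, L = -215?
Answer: -622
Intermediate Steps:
a = -1
b(M) = 2 (b(M) = (-1)**2*(3 - 1) = 1*2 = 2)
b(12)*L - 192 = 2*(-215) - 192 = -430 - 192 = -622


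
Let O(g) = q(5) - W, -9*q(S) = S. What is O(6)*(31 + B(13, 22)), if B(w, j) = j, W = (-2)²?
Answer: -2173/9 ≈ -241.44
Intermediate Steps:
W = 4
q(S) = -S/9
O(g) = -41/9 (O(g) = -⅑*5 - 1*4 = -5/9 - 4 = -41/9)
O(6)*(31 + B(13, 22)) = -41*(31 + 22)/9 = -41/9*53 = -2173/9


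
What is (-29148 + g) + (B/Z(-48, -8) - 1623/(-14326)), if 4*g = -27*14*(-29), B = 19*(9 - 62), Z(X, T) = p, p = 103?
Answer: -19490292574/737789 ≈ -26417.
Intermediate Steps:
Z(X, T) = 103
B = -1007 (B = 19*(-53) = -1007)
g = 5481/2 (g = (-27*14*(-29))/4 = (-378*(-29))/4 = (¼)*10962 = 5481/2 ≈ 2740.5)
(-29148 + g) + (B/Z(-48, -8) - 1623/(-14326)) = (-29148 + 5481/2) + (-1007/103 - 1623/(-14326)) = -52815/2 + (-1007*1/103 - 1623*(-1/14326)) = -52815/2 + (-1007/103 + 1623/14326) = -52815/2 - 14259113/1475578 = -19490292574/737789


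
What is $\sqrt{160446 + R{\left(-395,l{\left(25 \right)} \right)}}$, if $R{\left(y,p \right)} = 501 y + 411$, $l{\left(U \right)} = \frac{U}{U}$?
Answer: $i \sqrt{37038} \approx 192.45 i$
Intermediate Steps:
$l{\left(U \right)} = 1$
$R{\left(y,p \right)} = 411 + 501 y$
$\sqrt{160446 + R{\left(-395,l{\left(25 \right)} \right)}} = \sqrt{160446 + \left(411 + 501 \left(-395\right)\right)} = \sqrt{160446 + \left(411 - 197895\right)} = \sqrt{160446 - 197484} = \sqrt{-37038} = i \sqrt{37038}$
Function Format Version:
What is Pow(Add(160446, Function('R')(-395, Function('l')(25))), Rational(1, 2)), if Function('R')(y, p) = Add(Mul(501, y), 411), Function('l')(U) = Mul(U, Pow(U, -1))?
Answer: Mul(I, Pow(37038, Rational(1, 2))) ≈ Mul(192.45, I)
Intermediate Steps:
Function('l')(U) = 1
Function('R')(y, p) = Add(411, Mul(501, y))
Pow(Add(160446, Function('R')(-395, Function('l')(25))), Rational(1, 2)) = Pow(Add(160446, Add(411, Mul(501, -395))), Rational(1, 2)) = Pow(Add(160446, Add(411, -197895)), Rational(1, 2)) = Pow(Add(160446, -197484), Rational(1, 2)) = Pow(-37038, Rational(1, 2)) = Mul(I, Pow(37038, Rational(1, 2)))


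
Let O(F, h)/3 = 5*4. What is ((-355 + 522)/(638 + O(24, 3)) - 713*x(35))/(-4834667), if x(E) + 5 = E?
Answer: 14930053/3374597566 ≈ 0.0044242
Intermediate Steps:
O(F, h) = 60 (O(F, h) = 3*(5*4) = 3*20 = 60)
x(E) = -5 + E
((-355 + 522)/(638 + O(24, 3)) - 713*x(35))/(-4834667) = ((-355 + 522)/(638 + 60) - 713*(-5 + 35))/(-4834667) = (167/698 - 713*30)*(-1/4834667) = (167*(1/698) - 21390)*(-1/4834667) = (167/698 - 21390)*(-1/4834667) = -14930053/698*(-1/4834667) = 14930053/3374597566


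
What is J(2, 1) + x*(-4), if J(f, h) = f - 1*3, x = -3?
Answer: 11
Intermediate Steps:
J(f, h) = -3 + f (J(f, h) = f - 3 = -3 + f)
J(2, 1) + x*(-4) = (-3 + 2) - 3*(-4) = -1 + 12 = 11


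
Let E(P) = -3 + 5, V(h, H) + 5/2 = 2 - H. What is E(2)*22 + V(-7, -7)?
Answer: 101/2 ≈ 50.500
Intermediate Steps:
V(h, H) = -½ - H (V(h, H) = -5/2 + (2 - H) = -½ - H)
E(P) = 2
E(2)*22 + V(-7, -7) = 2*22 + (-½ - 1*(-7)) = 44 + (-½ + 7) = 44 + 13/2 = 101/2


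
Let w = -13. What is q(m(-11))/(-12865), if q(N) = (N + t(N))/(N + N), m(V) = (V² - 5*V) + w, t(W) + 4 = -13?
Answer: -73/2096995 ≈ -3.4812e-5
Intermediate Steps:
t(W) = -17 (t(W) = -4 - 13 = -17)
m(V) = -13 + V² - 5*V (m(V) = (V² - 5*V) - 13 = -13 + V² - 5*V)
q(N) = (-17 + N)/(2*N) (q(N) = (N - 17)/(N + N) = (-17 + N)/((2*N)) = (-17 + N)*(1/(2*N)) = (-17 + N)/(2*N))
q(m(-11))/(-12865) = ((-17 + (-13 + (-11)² - 5*(-11)))/(2*(-13 + (-11)² - 5*(-11))))/(-12865) = ((-17 + (-13 + 121 + 55))/(2*(-13 + 121 + 55)))*(-1/12865) = ((½)*(-17 + 163)/163)*(-1/12865) = ((½)*(1/163)*146)*(-1/12865) = (73/163)*(-1/12865) = -73/2096995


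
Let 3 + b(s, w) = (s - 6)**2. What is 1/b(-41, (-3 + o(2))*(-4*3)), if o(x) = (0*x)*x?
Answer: 1/2206 ≈ 0.00045331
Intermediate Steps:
o(x) = 0 (o(x) = 0*x = 0)
b(s, w) = -3 + (-6 + s)**2 (b(s, w) = -3 + (s - 6)**2 = -3 + (-6 + s)**2)
1/b(-41, (-3 + o(2))*(-4*3)) = 1/(-3 + (-6 - 41)**2) = 1/(-3 + (-47)**2) = 1/(-3 + 2209) = 1/2206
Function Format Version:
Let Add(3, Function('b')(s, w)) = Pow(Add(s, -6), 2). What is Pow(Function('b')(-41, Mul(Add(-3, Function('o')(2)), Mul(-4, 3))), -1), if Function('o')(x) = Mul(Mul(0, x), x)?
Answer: Rational(1, 2206) ≈ 0.00045331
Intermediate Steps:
Function('o')(x) = 0 (Function('o')(x) = Mul(0, x) = 0)
Function('b')(s, w) = Add(-3, Pow(Add(-6, s), 2)) (Function('b')(s, w) = Add(-3, Pow(Add(s, -6), 2)) = Add(-3, Pow(Add(-6, s), 2)))
Pow(Function('b')(-41, Mul(Add(-3, Function('o')(2)), Mul(-4, 3))), -1) = Pow(Add(-3, Pow(Add(-6, -41), 2)), -1) = Pow(Add(-3, Pow(-47, 2)), -1) = Pow(Add(-3, 2209), -1) = Pow(2206, -1) = Rational(1, 2206)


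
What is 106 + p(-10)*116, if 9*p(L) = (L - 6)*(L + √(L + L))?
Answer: 19514/9 - 3712*I*√5/9 ≈ 2168.2 - 922.25*I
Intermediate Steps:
p(L) = (-6 + L)*(L + √2*√L)/9 (p(L) = ((L - 6)*(L + √(L + L)))/9 = ((-6 + L)*(L + √(2*L)))/9 = ((-6 + L)*(L + √2*√L))/9 = (-6 + L)*(L + √2*√L)/9)
106 + p(-10)*116 = 106 + (-⅔*(-10) + (⅑)*(-10)² - 2*√2*√(-10)/3 + √2*(-10)^(3/2)/9)*116 = 106 + (20/3 + (⅑)*100 - 2*√2*I*√10/3 + √2*(-10*I*√10)/9)*116 = 106 + (20/3 + 100/9 - 4*I*√5/3 - 20*I*√5/9)*116 = 106 + (160/9 - 32*I*√5/9)*116 = 106 + (18560/9 - 3712*I*√5/9) = 19514/9 - 3712*I*√5/9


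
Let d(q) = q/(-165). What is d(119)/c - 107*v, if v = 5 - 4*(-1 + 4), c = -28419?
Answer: 3512162234/4689135 ≈ 749.00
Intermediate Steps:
v = -7 (v = 5 - 4*3 = 5 - 1*12 = 5 - 12 = -7)
d(q) = -q/165 (d(q) = q*(-1/165) = -q/165)
d(119)/c - 107*v = -1/165*119/(-28419) - 107*(-7) = -119/165*(-1/28419) - 1*(-749) = 119/4689135 + 749 = 3512162234/4689135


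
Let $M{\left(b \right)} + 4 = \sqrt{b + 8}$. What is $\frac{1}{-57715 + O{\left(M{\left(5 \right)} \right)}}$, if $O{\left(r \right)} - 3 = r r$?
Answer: $- \frac{57683}{3327327657} + \frac{8 \sqrt{13}}{3327327657} \approx -1.7327 \cdot 10^{-5}$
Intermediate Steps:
$M{\left(b \right)} = -4 + \sqrt{8 + b}$ ($M{\left(b \right)} = -4 + \sqrt{b + 8} = -4 + \sqrt{8 + b}$)
$O{\left(r \right)} = 3 + r^{2}$ ($O{\left(r \right)} = 3 + r r = 3 + r^{2}$)
$\frac{1}{-57715 + O{\left(M{\left(5 \right)} \right)}} = \frac{1}{-57715 + \left(3 + \left(-4 + \sqrt{8 + 5}\right)^{2}\right)} = \frac{1}{-57715 + \left(3 + \left(-4 + \sqrt{13}\right)^{2}\right)} = \frac{1}{-57712 + \left(-4 + \sqrt{13}\right)^{2}}$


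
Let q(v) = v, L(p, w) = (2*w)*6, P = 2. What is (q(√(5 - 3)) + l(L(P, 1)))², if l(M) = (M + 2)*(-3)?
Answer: (42 - √2)² ≈ 1647.2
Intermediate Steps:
L(p, w) = 12*w
l(M) = -6 - 3*M (l(M) = (2 + M)*(-3) = -6 - 3*M)
(q(√(5 - 3)) + l(L(P, 1)))² = (√(5 - 3) + (-6 - 36))² = (√2 + (-6 - 3*12))² = (√2 + (-6 - 36))² = (√2 - 42)² = (-42 + √2)²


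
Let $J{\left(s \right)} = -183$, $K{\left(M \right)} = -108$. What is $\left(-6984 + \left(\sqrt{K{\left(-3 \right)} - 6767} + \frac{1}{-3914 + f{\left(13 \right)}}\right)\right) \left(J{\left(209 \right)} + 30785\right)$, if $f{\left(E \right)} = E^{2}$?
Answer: $- \frac{7480353166}{35} + 765050 i \sqrt{11} \approx -2.1372 \cdot 10^{8} + 2.5374 \cdot 10^{6} i$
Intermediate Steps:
$\left(-6984 + \left(\sqrt{K{\left(-3 \right)} - 6767} + \frac{1}{-3914 + f{\left(13 \right)}}\right)\right) \left(J{\left(209 \right)} + 30785\right) = \left(-6984 + \left(\sqrt{-108 - 6767} + \frac{1}{-3914 + 13^{2}}\right)\right) \left(-183 + 30785\right) = \left(-6984 + \left(\sqrt{-6875} + \frac{1}{-3914 + 169}\right)\right) 30602 = \left(-6984 + \left(25 i \sqrt{11} + \frac{1}{-3745}\right)\right) 30602 = \left(-6984 - \left(\frac{1}{3745} - 25 i \sqrt{11}\right)\right) 30602 = \left(- \frac{26155081}{3745} + 25 i \sqrt{11}\right) 30602 = - \frac{7480353166}{35} + 765050 i \sqrt{11}$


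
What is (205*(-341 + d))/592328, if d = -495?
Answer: -3895/13462 ≈ -0.28933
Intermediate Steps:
(205*(-341 + d))/592328 = (205*(-341 - 495))/592328 = (205*(-836))*(1/592328) = -171380*1/592328 = -3895/13462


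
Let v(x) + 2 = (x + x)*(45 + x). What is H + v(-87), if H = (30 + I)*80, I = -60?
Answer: 4906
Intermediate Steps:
H = -2400 (H = (30 - 60)*80 = -30*80 = -2400)
v(x) = -2 + 2*x*(45 + x) (v(x) = -2 + (x + x)*(45 + x) = -2 + (2*x)*(45 + x) = -2 + 2*x*(45 + x))
H + v(-87) = -2400 + (-2 + 2*(-87)² + 90*(-87)) = -2400 + (-2 + 2*7569 - 7830) = -2400 + (-2 + 15138 - 7830) = -2400 + 7306 = 4906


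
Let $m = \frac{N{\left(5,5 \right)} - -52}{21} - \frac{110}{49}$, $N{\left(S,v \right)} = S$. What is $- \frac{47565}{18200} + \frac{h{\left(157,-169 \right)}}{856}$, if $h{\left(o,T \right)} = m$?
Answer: $- \frac{3561871}{1363180} \approx -2.6129$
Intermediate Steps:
$m = \frac{23}{49}$ ($m = \frac{5 - -52}{21} - \frac{110}{49} = \left(5 + 52\right) \frac{1}{21} - \frac{110}{49} = 57 \cdot \frac{1}{21} - \frac{110}{49} = \frac{19}{7} - \frac{110}{49} = \frac{23}{49} \approx 0.46939$)
$h{\left(o,T \right)} = \frac{23}{49}$
$- \frac{47565}{18200} + \frac{h{\left(157,-169 \right)}}{856} = - \frac{47565}{18200} + \frac{23}{49 \cdot 856} = \left(-47565\right) \frac{1}{18200} + \frac{23}{49} \cdot \frac{1}{856} = - \frac{1359}{520} + \frac{23}{41944} = - \frac{3561871}{1363180}$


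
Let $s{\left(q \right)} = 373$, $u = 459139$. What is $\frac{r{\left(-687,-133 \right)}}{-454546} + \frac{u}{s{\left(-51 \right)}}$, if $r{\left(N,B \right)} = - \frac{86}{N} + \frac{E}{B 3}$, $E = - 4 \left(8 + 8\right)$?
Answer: $\frac{3178184840149602}{2581926052853} \approx 1230.9$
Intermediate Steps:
$E = -64$ ($E = \left(-4\right) 16 = -64$)
$r{\left(N,B \right)} = - \frac{86}{N} - \frac{64}{3 B}$ ($r{\left(N,B \right)} = - \frac{86}{N} - \frac{64}{B 3} = - \frac{86}{N} - \frac{64}{3 B}$)
$\frac{r{\left(-687,-133 \right)}}{-454546} + \frac{u}{s{\left(-51 \right)}} = \frac{- \frac{86}{-687} - \frac{64}{3 \left(-133\right)}}{-454546} + \frac{459139}{373} = \left(\left(-86\right) \left(- \frac{1}{687}\right) - - \frac{64}{399}\right) \left(- \frac{1}{454546}\right) + 459139 \cdot \frac{1}{373} = \left(\frac{86}{687} + \frac{64}{399}\right) \left(- \frac{1}{454546}\right) + \frac{459139}{373} = \frac{8698}{30457} \left(- \frac{1}{454546}\right) + \frac{459139}{373} = - \frac{4349}{6922053761} + \frac{459139}{373} = \frac{3178184840149602}{2581926052853}$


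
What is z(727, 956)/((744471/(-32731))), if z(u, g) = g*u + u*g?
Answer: -45496875544/744471 ≈ -61113.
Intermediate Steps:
z(u, g) = 2*g*u (z(u, g) = g*u + g*u = 2*g*u)
z(727, 956)/((744471/(-32731))) = (2*956*727)/((744471/(-32731))) = 1390024/((744471*(-1/32731))) = 1390024/(-744471/32731) = 1390024*(-32731/744471) = -45496875544/744471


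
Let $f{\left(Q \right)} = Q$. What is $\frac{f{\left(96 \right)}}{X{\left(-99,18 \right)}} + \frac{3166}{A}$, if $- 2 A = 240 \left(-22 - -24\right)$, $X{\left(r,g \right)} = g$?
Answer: $- \frac{943}{120} \approx -7.8583$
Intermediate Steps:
$A = -240$ ($A = - \frac{240 \left(-22 - -24\right)}{2} = - \frac{240 \left(-22 + 24\right)}{2} = - \frac{240 \cdot 2}{2} = \left(- \frac{1}{2}\right) 480 = -240$)
$\frac{f{\left(96 \right)}}{X{\left(-99,18 \right)}} + \frac{3166}{A} = \frac{96}{18} + \frac{3166}{-240} = 96 \cdot \frac{1}{18} + 3166 \left(- \frac{1}{240}\right) = \frac{16}{3} - \frac{1583}{120} = - \frac{943}{120}$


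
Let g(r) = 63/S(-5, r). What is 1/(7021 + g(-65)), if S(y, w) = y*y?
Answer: 25/175588 ≈ 0.00014238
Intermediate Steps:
S(y, w) = y²
g(r) = 63/25 (g(r) = 63/((-5)²) = 63/25)
1/(7021 + g(-65)) = 1/(7021 + 63/25) = 1/(175588/25) = 25/175588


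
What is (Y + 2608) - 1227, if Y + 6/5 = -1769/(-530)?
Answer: 733063/530 ≈ 1383.1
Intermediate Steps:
Y = 1133/530 (Y = -6/5 - 1769/(-530) = -6/5 - 1769*(-1/530) = -6/5 + 1769/530 = 1133/530 ≈ 2.1377)
(Y + 2608) - 1227 = (1133/530 + 2608) - 1227 = 1383373/530 - 1227 = 733063/530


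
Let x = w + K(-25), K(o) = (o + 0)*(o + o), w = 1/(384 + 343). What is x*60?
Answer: 54525060/727 ≈ 75000.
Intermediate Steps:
w = 1/727 ≈ 0.0013755
K(o) = 2*o² (K(o) = o*(2*o) = 2*o²)
x = 908751/727 (x = 1/727 + 2*(-25)² = 1/727 + 2*625 = 1/727 + 1250 = 908751/727 ≈ 1250.0)
x*60 = (908751/727)*60 = 54525060/727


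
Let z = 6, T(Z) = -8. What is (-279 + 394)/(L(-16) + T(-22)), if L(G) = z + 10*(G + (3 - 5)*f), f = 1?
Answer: -115/182 ≈ -0.63187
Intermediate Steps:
L(G) = -14 + 10*G (L(G) = 6 + 10*(G + (3 - 5)*1) = 6 + 10*(G - 2*1) = 6 + 10*(G - 2) = 6 + 10*(-2 + G) = 6 + (-20 + 10*G) = -14 + 10*G)
(-279 + 394)/(L(-16) + T(-22)) = (-279 + 394)/((-14 + 10*(-16)) - 8) = 115/((-14 - 160) - 8) = 115/(-174 - 8) = 115/(-182) = 115*(-1/182) = -115/182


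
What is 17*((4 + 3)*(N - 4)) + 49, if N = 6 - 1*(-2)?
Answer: 525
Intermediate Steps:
N = 8 (N = 6 + 2 = 8)
17*((4 + 3)*(N - 4)) + 49 = 17*((4 + 3)*(8 - 4)) + 49 = 17*(7*4) + 49 = 17*28 + 49 = 476 + 49 = 525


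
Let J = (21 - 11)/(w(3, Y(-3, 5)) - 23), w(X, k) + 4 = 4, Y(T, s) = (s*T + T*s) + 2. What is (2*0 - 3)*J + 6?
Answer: 168/23 ≈ 7.3043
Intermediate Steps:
Y(T, s) = 2 + 2*T*s (Y(T, s) = (T*s + T*s) + 2 = 2*T*s + 2 = 2 + 2*T*s)
w(X, k) = 0 (w(X, k) = -4 + 4 = 0)
J = -10/23 (J = (21 - 11)/(0 - 23) = 10/(-23) = 10*(-1/23) = -10/23 ≈ -0.43478)
(2*0 - 3)*J + 6 = (2*0 - 3)*(-10/23) + 6 = (0 - 3)*(-10/23) + 6 = -3*(-10/23) + 6 = 30/23 + 6 = 168/23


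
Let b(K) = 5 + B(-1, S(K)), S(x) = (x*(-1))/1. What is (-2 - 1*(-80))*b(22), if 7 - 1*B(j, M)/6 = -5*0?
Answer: 3666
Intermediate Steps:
S(x) = -x (S(x) = -x*1 = -x)
B(j, M) = 42 (B(j, M) = 42 - (-30)*0 = 42 - 6*0 = 42 + 0 = 42)
b(K) = 47 (b(K) = 5 + 42 = 47)
(-2 - 1*(-80))*b(22) = (-2 - 1*(-80))*47 = (-2 + 80)*47 = 78*47 = 3666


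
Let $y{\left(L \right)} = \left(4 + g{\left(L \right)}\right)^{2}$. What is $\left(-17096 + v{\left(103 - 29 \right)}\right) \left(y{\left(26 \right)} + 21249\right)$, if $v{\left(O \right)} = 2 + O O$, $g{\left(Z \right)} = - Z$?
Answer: $-252493994$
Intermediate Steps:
$v{\left(O \right)} = 2 + O^{2}$
$y{\left(L \right)} = \left(4 - L\right)^{2}$
$\left(-17096 + v{\left(103 - 29 \right)}\right) \left(y{\left(26 \right)} + 21249\right) = \left(-17096 + \left(2 + \left(103 - 29\right)^{2}\right)\right) \left(\left(-4 + 26\right)^{2} + 21249\right) = \left(-17096 + \left(2 + \left(103 - 29\right)^{2}\right)\right) \left(22^{2} + 21249\right) = \left(-17096 + \left(2 + 74^{2}\right)\right) \left(484 + 21249\right) = \left(-17096 + \left(2 + 5476\right)\right) 21733 = \left(-17096 + 5478\right) 21733 = \left(-11618\right) 21733 = -252493994$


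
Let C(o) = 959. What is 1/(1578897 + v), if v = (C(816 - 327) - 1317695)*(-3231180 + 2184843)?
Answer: 1/1377751174929 ≈ 7.2582e-13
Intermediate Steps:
v = 1377749596032 (v = (959 - 1317695)*(-3231180 + 2184843) = -1316736*(-1046337) = 1377749596032)
1/(1578897 + v) = 1/(1578897 + 1377749596032) = 1/1377751174929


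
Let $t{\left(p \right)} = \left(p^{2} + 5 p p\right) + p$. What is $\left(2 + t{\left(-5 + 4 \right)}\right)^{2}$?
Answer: $49$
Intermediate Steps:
$t{\left(p \right)} = p + 6 p^{2}$ ($t{\left(p \right)} = \left(p^{2} + 5 p^{2}\right) + p = 6 p^{2} + p = p + 6 p^{2}$)
$\left(2 + t{\left(-5 + 4 \right)}\right)^{2} = \left(2 + \left(-5 + 4\right) \left(1 + 6 \left(-5 + 4\right)\right)\right)^{2} = \left(2 - \left(1 + 6 \left(-1\right)\right)\right)^{2} = \left(2 - \left(1 - 6\right)\right)^{2} = \left(2 - -5\right)^{2} = \left(2 + 5\right)^{2} = 7^{2} = 49$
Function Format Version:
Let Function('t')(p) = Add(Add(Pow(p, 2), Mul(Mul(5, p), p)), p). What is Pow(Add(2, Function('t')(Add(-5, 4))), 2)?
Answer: 49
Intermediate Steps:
Function('t')(p) = Add(p, Mul(6, Pow(p, 2))) (Function('t')(p) = Add(Add(Pow(p, 2), Mul(5, Pow(p, 2))), p) = Add(Mul(6, Pow(p, 2)), p) = Add(p, Mul(6, Pow(p, 2))))
Pow(Add(2, Function('t')(Add(-5, 4))), 2) = Pow(Add(2, Mul(Add(-5, 4), Add(1, Mul(6, Add(-5, 4))))), 2) = Pow(Add(2, Mul(-1, Add(1, Mul(6, -1)))), 2) = Pow(Add(2, Mul(-1, Add(1, -6))), 2) = Pow(Add(2, Mul(-1, -5)), 2) = Pow(Add(2, 5), 2) = Pow(7, 2) = 49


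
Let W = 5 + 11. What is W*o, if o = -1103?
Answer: -17648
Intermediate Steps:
W = 16
W*o = 16*(-1103) = -17648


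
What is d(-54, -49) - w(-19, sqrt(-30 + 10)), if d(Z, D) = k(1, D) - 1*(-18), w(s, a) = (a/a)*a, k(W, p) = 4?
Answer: 22 - 2*I*sqrt(5) ≈ 22.0 - 4.4721*I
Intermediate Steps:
w(s, a) = a (w(s, a) = 1*a = a)
d(Z, D) = 22 (d(Z, D) = 4 - 1*(-18) = 4 + 18 = 22)
d(-54, -49) - w(-19, sqrt(-30 + 10)) = 22 - sqrt(-30 + 10) = 22 - sqrt(-20) = 22 - 2*I*sqrt(5)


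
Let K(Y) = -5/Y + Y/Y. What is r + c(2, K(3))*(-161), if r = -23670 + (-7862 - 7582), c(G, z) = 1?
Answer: -39275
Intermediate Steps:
K(Y) = 1 - 5/Y (K(Y) = -5/Y + 1 = 1 - 5/Y)
r = -39114 (r = -23670 - 15444 = -39114)
r + c(2, K(3))*(-161) = -39114 + 1*(-161) = -39114 - 161 = -39275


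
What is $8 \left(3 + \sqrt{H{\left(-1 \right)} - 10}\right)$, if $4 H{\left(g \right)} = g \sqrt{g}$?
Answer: $24 + 4 \sqrt{-40 - i} \approx 24.316 - 25.3 i$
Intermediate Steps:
$H{\left(g \right)} = \frac{g^{\frac{3}{2}}}{4}$ ($H{\left(g \right)} = \frac{g \sqrt{g}}{4} = \frac{g^{\frac{3}{2}}}{4}$)
$8 \left(3 + \sqrt{H{\left(-1 \right)} - 10}\right) = 8 \left(3 + \sqrt{\frac{\left(-1\right)^{\frac{3}{2}}}{4} - 10}\right) = 8 \left(3 + \sqrt{\frac{\left(-1\right) i}{4} - 10}\right) = 8 \left(3 + \sqrt{- \frac{i}{4} - 10}\right) = 8 \left(3 + \sqrt{-10 - \frac{i}{4}}\right) = 24 + 8 \sqrt{-10 - \frac{i}{4}}$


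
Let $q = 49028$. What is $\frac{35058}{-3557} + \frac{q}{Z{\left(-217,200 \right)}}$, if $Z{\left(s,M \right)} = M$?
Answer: $\frac{41845249}{177850} \approx 235.28$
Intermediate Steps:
$\frac{35058}{-3557} + \frac{q}{Z{\left(-217,200 \right)}} = \frac{35058}{-3557} + \frac{49028}{200} = 35058 \left(- \frac{1}{3557}\right) + 49028 \cdot \frac{1}{200} = - \frac{35058}{3557} + \frac{12257}{50} = \frac{41845249}{177850}$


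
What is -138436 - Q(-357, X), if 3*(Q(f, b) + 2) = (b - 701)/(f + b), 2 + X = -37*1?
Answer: -41115083/297 ≈ -1.3843e+5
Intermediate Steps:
X = -39 (X = -2 - 37*1 = -2 - 37 = -39)
Q(f, b) = -2 + (-701 + b)/(3*(b + f)) (Q(f, b) = -2 + ((b - 701)/(f + b))/3 = -2 + ((-701 + b)/(b + f))/3 = -2 + (-701 + b)/(3*(b + f)))
-138436 - Q(-357, X) = -138436 - (-701 - 6*(-357) - 5*(-39))/(3*(-39 - 357)) = -138436 - (-701 + 2142 + 195)/(3*(-396)) = -138436 - (-1)*1636/(3*396) = -138436 - 1*(-409/297) = -138436 + 409/297 = -41115083/297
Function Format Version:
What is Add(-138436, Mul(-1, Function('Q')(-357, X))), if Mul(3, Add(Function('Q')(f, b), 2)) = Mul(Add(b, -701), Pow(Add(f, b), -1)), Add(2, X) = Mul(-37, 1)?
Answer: Rational(-41115083, 297) ≈ -1.3843e+5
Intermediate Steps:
X = -39 (X = Add(-2, Mul(-37, 1)) = Add(-2, -37) = -39)
Function('Q')(f, b) = Add(-2, Mul(Rational(1, 3), Pow(Add(b, f), -1), Add(-701, b))) (Function('Q')(f, b) = Add(-2, Mul(Rational(1, 3), Mul(Add(b, -701), Pow(Add(f, b), -1)))) = Add(-2, Mul(Rational(1, 3), Mul(Add(-701, b), Pow(Add(b, f), -1)))) = Add(-2, Mul(Rational(1, 3), Mul(Pow(Add(b, f), -1), Add(-701, b)))) = Add(-2, Mul(Rational(1, 3), Pow(Add(b, f), -1), Add(-701, b))))
Add(-138436, Mul(-1, Function('Q')(-357, X))) = Add(-138436, Mul(-1, Mul(Rational(1, 3), Pow(Add(-39, -357), -1), Add(-701, Mul(-6, -357), Mul(-5, -39))))) = Add(-138436, Mul(-1, Mul(Rational(1, 3), Pow(-396, -1), Add(-701, 2142, 195)))) = Add(-138436, Mul(-1, Mul(Rational(1, 3), Rational(-1, 396), 1636))) = Add(-138436, Mul(-1, Rational(-409, 297))) = Add(-138436, Rational(409, 297)) = Rational(-41115083, 297)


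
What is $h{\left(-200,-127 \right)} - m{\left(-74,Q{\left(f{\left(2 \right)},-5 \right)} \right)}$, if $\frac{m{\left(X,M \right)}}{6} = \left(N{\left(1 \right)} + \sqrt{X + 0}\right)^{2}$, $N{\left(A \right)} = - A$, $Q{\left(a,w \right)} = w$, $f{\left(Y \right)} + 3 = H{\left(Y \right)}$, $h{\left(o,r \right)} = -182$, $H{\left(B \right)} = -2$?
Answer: $256 + 12 i \sqrt{74} \approx 256.0 + 103.23 i$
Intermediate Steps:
$f{\left(Y \right)} = -5$ ($f{\left(Y \right)} = -3 - 2 = -5$)
$m{\left(X,M \right)} = 6 \left(-1 + \sqrt{X}\right)^{2}$ ($m{\left(X,M \right)} = 6 \left(\left(-1\right) 1 + \sqrt{X + 0}\right)^{2} = 6 \left(-1 + \sqrt{X}\right)^{2}$)
$h{\left(-200,-127 \right)} - m{\left(-74,Q{\left(f{\left(2 \right)},-5 \right)} \right)} = -182 - 6 \left(-1 + \sqrt{-74}\right)^{2} = -182 - 6 \left(-1 + i \sqrt{74}\right)^{2}$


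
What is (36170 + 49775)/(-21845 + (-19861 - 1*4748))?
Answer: -85945/46454 ≈ -1.8501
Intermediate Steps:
(36170 + 49775)/(-21845 + (-19861 - 1*4748)) = 85945/(-21845 + (-19861 - 4748)) = 85945/(-21845 - 24609) = 85945/(-46454) = 85945*(-1/46454) = -85945/46454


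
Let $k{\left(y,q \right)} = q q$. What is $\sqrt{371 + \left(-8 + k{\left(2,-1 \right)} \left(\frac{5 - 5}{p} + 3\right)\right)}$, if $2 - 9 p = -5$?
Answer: $\sqrt{366} \approx 19.131$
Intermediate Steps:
$p = \frac{7}{9}$ ($p = \frac{2}{9} - - \frac{5}{9} = \frac{2}{9} + \frac{5}{9} = \frac{7}{9} \approx 0.77778$)
$k{\left(y,q \right)} = q^{2}$
$\sqrt{371 + \left(-8 + k{\left(2,-1 \right)} \left(\frac{5 - 5}{p} + 3\right)\right)} = \sqrt{371 - \left(8 - \left(-1\right)^{2} \left(\frac{5 - 5}{\frac{7}{9}} + 3\right)\right)} = \sqrt{371 - \left(8 - \left(0 \cdot \frac{9}{7} + 3\right)\right)} = \sqrt{371 - \left(8 - \left(0 + 3\right)\right)} = \sqrt{371 + \left(-8 + 1 \cdot 3\right)} = \sqrt{371 + \left(-8 + 3\right)} = \sqrt{371 - 5} = \sqrt{366}$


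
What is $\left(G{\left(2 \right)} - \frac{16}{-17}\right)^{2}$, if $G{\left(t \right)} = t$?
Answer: $\frac{2500}{289} \approx 8.6505$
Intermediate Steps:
$\left(G{\left(2 \right)} - \frac{16}{-17}\right)^{2} = \left(2 - \frac{16}{-17}\right)^{2} = \left(2 - - \frac{16}{17}\right)^{2} = \left(2 + \frac{16}{17}\right)^{2} = \left(\frac{50}{17}\right)^{2} = \frac{2500}{289}$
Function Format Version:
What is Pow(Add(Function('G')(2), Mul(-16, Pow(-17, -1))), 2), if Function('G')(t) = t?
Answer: Rational(2500, 289) ≈ 8.6505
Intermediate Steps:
Pow(Add(Function('G')(2), Mul(-16, Pow(-17, -1))), 2) = Pow(Add(2, Mul(-16, Pow(-17, -1))), 2) = Pow(Add(2, Mul(-16, Rational(-1, 17))), 2) = Pow(Add(2, Rational(16, 17)), 2) = Pow(Rational(50, 17), 2) = Rational(2500, 289)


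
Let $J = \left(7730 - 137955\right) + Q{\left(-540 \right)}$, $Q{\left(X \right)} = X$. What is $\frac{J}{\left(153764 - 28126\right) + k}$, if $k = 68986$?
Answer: $- \frac{130765}{194624} \approx -0.67189$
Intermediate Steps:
$J = -130765$ ($J = \left(7730 - 137955\right) - 540 = -130225 - 540 = -130765$)
$\frac{J}{\left(153764 - 28126\right) + k} = - \frac{130765}{\left(153764 - 28126\right) + 68986} = - \frac{130765}{125638 + 68986} = - \frac{130765}{194624}$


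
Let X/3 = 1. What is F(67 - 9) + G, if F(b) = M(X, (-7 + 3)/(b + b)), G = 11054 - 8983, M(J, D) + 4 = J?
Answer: 2070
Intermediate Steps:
X = 3 (X = 3*1 = 3)
M(J, D) = -4 + J
G = 2071
F(b) = -1 (F(b) = -4 + 3 = -1)
F(67 - 9) + G = -1 + 2071 = 2070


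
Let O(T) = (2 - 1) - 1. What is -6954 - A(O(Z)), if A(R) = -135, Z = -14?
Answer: -6819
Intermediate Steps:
O(T) = 0 (O(T) = 1 - 1 = 0)
-6954 - A(O(Z)) = -6954 - 1*(-135) = -6954 + 135 = -6819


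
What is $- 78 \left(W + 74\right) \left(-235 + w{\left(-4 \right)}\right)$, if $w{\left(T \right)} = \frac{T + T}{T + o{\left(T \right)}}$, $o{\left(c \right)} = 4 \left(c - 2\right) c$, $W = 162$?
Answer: $\frac{99532056}{23} \approx 4.3275 \cdot 10^{6}$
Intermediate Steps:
$o{\left(c \right)} = c \left(-8 + 4 c\right)$ ($o{\left(c \right)} = 4 \left(-2 + c\right) c = \left(-8 + 4 c\right) c = c \left(-8 + 4 c\right)$)
$w{\left(T \right)} = \frac{2 T}{T + 4 T \left(-2 + T\right)}$ ($w{\left(T \right)} = \frac{T + T}{T + 4 T \left(-2 + T\right)} = \frac{2 T}{T + 4 T \left(-2 + T\right)}$)
$- 78 \left(W + 74\right) \left(-235 + w{\left(-4 \right)}\right) = - 78 \left(162 + 74\right) \left(-235 + \frac{2}{-7 + 4 \left(-4\right)}\right) = - 78 \cdot 236 \left(-235 + \frac{2}{-7 - 16}\right) = - 78 \cdot 236 \left(-235 + \frac{2}{-23}\right) = - 78 \cdot 236 \left(-235 + 2 \left(- \frac{1}{23}\right)\right) = - 78 \cdot 236 \left(-235 - \frac{2}{23}\right) = - 78 \cdot 236 \left(- \frac{5407}{23}\right) = \left(-78\right) \left(- \frac{1276052}{23}\right) = \frac{99532056}{23}$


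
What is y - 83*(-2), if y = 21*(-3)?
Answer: 103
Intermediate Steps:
y = -63
y - 83*(-2) = -63 - 83*(-2) = -63 + 166 = 103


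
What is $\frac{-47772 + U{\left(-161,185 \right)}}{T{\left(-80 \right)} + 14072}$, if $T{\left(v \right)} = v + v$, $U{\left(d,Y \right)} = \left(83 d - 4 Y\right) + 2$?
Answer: $- \frac{61873}{13912} \approx -4.4475$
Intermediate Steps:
$U{\left(d,Y \right)} = 2 - 4 Y + 83 d$ ($U{\left(d,Y \right)} = \left(- 4 Y + 83 d\right) + 2 = 2 - 4 Y + 83 d$)
$T{\left(v \right)} = 2 v$
$\frac{-47772 + U{\left(-161,185 \right)}}{T{\left(-80 \right)} + 14072} = \frac{-47772 + \left(2 - 740 + 83 \left(-161\right)\right)}{2 \left(-80\right) + 14072} = \frac{-47772 - 14101}{-160 + 14072} = \frac{-47772 - 14101}{13912} = \left(-61873\right) \frac{1}{13912} = - \frac{61873}{13912}$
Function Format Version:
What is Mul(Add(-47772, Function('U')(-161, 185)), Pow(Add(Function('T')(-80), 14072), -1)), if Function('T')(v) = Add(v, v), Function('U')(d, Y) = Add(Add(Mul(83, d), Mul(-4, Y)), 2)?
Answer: Rational(-61873, 13912) ≈ -4.4475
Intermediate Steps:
Function('U')(d, Y) = Add(2, Mul(-4, Y), Mul(83, d)) (Function('U')(d, Y) = Add(Add(Mul(-4, Y), Mul(83, d)), 2) = Add(2, Mul(-4, Y), Mul(83, d)))
Function('T')(v) = Mul(2, v)
Mul(Add(-47772, Function('U')(-161, 185)), Pow(Add(Function('T')(-80), 14072), -1)) = Mul(Add(-47772, Add(2, Mul(-4, 185), Mul(83, -161))), Pow(Add(Mul(2, -80), 14072), -1)) = Mul(Add(-47772, Add(2, -740, -13363)), Pow(Add(-160, 14072), -1)) = Mul(Add(-47772, -14101), Pow(13912, -1)) = Mul(-61873, Rational(1, 13912)) = Rational(-61873, 13912)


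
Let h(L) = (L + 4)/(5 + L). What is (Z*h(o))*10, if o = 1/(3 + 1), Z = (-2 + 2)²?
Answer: 0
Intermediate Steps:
Z = 0 (Z = 0² = 0)
o = ¼ (o = 1/4 = ¼ ≈ 0.25000)
h(L) = (4 + L)/(5 + L)
(Z*h(o))*10 = (0*((4 + ¼)/(5 + ¼)))*10 = (0*((17/4)/(21/4)))*10 = (0*((4/21)*(17/4)))*10 = (0*(17/21))*10 = 0*10 = 0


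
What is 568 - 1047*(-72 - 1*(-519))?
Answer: -467441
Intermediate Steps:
568 - 1047*(-72 - 1*(-519)) = 568 - 1047*(-72 + 519) = 568 - 1047*447 = 568 - 468009 = -467441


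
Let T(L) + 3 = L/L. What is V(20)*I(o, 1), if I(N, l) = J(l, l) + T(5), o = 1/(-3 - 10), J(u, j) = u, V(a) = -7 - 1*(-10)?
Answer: -3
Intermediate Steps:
V(a) = 3 (V(a) = -7 + 10 = 3)
T(L) = -2 (T(L) = -3 + L/L = -3 + 1 = -2)
o = -1/13 (o = 1/(-13) = -1/13 ≈ -0.076923)
I(N, l) = -2 + l (I(N, l) = l - 2 = -2 + l)
V(20)*I(o, 1) = 3*(-2 + 1) = 3*(-1) = -3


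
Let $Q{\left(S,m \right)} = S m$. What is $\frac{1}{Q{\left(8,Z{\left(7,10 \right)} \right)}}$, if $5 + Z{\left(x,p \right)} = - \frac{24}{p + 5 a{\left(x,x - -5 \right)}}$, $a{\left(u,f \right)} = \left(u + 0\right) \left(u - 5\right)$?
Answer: $- \frac{5}{212} \approx -0.023585$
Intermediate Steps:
$a{\left(u,f \right)} = u \left(-5 + u\right)$
$Z{\left(x,p \right)} = -5 - \frac{24}{p + 5 x \left(-5 + x\right)}$
$\frac{1}{Q{\left(8,Z{\left(7,10 \right)} \right)}} = \frac{1}{8 \frac{-24 - 50 - 175 \left(-5 + 7\right)}{10 + 5 \cdot 7 \left(-5 + 7\right)}} = \frac{1}{8 \frac{-24 - 50 - 175 \cdot 2}{10 + 5 \cdot 7 \cdot 2}} = \frac{1}{8 \frac{-24 - 50 - 350}{10 + 70}} = \frac{1}{8 \cdot \frac{1}{80} \left(-424\right)} = \frac{1}{8 \left(- \frac{53}{10}\right)} = \frac{1}{- \frac{212}{5}} = - \frac{5}{212}$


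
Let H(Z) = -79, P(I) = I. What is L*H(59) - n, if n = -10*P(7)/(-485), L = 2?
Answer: -15340/97 ≈ -158.14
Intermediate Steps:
n = 14/97 (n = -70/(-485) = -70*(-1)/485 = -10*(-7/485) = 14/97 ≈ 0.14433)
L*H(59) - n = 2*(-79) - 1*14/97 = -158 - 14/97 = -15340/97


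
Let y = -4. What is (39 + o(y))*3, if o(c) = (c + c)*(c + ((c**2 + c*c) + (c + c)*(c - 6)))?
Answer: -2475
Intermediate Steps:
o(c) = 2*c*(c + 2*c**2 + 2*c*(-6 + c)) (o(c) = (2*c)*(c + ((c**2 + c**2) + (2*c)*(-6 + c))) = (2*c)*(c + (2*c**2 + 2*c*(-6 + c))) = (2*c)*(c + 2*c**2 + 2*c*(-6 + c)) = 2*c*(c + 2*c**2 + 2*c*(-6 + c)))
(39 + o(y))*3 = (39 + (-4)**2*(-22 + 8*(-4)))*3 = (39 + 16*(-22 - 32))*3 = (39 + 16*(-54))*3 = (39 - 864)*3 = -825*3 = -2475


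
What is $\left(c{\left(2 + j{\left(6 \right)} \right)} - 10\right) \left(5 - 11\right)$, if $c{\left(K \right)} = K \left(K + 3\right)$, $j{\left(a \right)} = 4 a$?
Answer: $-4464$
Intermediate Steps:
$c{\left(K \right)} = K \left(3 + K\right)$
$\left(c{\left(2 + j{\left(6 \right)} \right)} - 10\right) \left(5 - 11\right) = \left(\left(2 + 4 \cdot 6\right) \left(3 + \left(2 + 4 \cdot 6\right)\right) - 10\right) \left(5 - 11\right) = \left(\left(2 + 24\right) \left(3 + \left(2 + 24\right)\right) - 10\right) \left(-6\right) = \left(26 \left(3 + 26\right) - 10\right) \left(-6\right) = \left(26 \cdot 29 - 10\right) \left(-6\right) = \left(754 - 10\right) \left(-6\right) = 744 \left(-6\right) = -4464$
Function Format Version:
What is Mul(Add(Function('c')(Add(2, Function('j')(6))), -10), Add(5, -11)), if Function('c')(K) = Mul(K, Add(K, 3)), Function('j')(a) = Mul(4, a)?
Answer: -4464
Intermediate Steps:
Function('c')(K) = Mul(K, Add(3, K))
Mul(Add(Function('c')(Add(2, Function('j')(6))), -10), Add(5, -11)) = Mul(Add(Mul(Add(2, Mul(4, 6)), Add(3, Add(2, Mul(4, 6)))), -10), Add(5, -11)) = Mul(Add(Mul(Add(2, 24), Add(3, Add(2, 24))), -10), -6) = Mul(Add(Mul(26, Add(3, 26)), -10), -6) = Mul(Add(Mul(26, 29), -10), -6) = Mul(Add(754, -10), -6) = Mul(744, -6) = -4464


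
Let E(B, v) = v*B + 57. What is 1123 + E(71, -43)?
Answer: -1873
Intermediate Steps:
E(B, v) = 57 + B*v (E(B, v) = B*v + 57 = 57 + B*v)
1123 + E(71, -43) = 1123 + (57 + 71*(-43)) = 1123 + (57 - 3053) = 1123 - 2996 = -1873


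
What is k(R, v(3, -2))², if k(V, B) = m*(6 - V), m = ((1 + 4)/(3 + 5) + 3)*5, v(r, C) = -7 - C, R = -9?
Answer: 4730625/64 ≈ 73916.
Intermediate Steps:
m = 145/8 (m = (5/8 + 3)*5 = (29/8)*5 = 145/8 ≈ 18.125)
k(V, B) = 435/4 - 145*V/8 (k(V, B) = 145*(6 - V)/8 = 435/4 - 145*V/8)
k(R, v(3, -2))² = (435/4 - 145/8*(-9))² = (435/4 + 1305/8)² = (2175/8)² = 4730625/64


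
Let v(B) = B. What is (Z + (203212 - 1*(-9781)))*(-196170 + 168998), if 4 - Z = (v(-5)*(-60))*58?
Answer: -5314761684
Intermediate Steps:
Z = -17396 (Z = 4 - (-5*(-60))*58 = 4 - 300*58 = 4 - 1*17400 = 4 - 17400 = -17396)
(Z + (203212 - 1*(-9781)))*(-196170 + 168998) = (-17396 + (203212 - 1*(-9781)))*(-196170 + 168998) = (-17396 + (203212 + 9781))*(-27172) = (-17396 + 212993)*(-27172) = 195597*(-27172) = -5314761684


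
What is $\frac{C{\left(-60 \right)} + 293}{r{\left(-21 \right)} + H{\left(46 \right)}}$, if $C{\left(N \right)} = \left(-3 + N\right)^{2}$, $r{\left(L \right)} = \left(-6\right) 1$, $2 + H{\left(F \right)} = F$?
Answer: $\frac{2131}{19} \approx 112.16$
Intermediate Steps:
$H{\left(F \right)} = -2 + F$
$r{\left(L \right)} = -6$
$\frac{C{\left(-60 \right)} + 293}{r{\left(-21 \right)} + H{\left(46 \right)}} = \frac{\left(-3 - 60\right)^{2} + 293}{-6 + \left(-2 + 46\right)} = \frac{\left(-63\right)^{2} + 293}{-6 + 44} = \frac{3969 + 293}{38} = 4262 \cdot \frac{1}{38} = \frac{2131}{19}$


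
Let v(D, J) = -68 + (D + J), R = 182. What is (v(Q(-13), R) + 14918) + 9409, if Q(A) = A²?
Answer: 24610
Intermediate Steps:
v(D, J) = -68 + D + J
(v(Q(-13), R) + 14918) + 9409 = ((-68 + (-13)² + 182) + 14918) + 9409 = ((-68 + 169 + 182) + 14918) + 9409 = (283 + 14918) + 9409 = 15201 + 9409 = 24610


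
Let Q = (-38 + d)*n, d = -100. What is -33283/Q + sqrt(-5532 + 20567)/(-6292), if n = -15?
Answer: -33283/2070 - sqrt(15035)/6292 ≈ -16.098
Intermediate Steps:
Q = 2070 (Q = (-38 - 100)*(-15) = -138*(-15) = 2070)
-33283/Q + sqrt(-5532 + 20567)/(-6292) = -33283/2070 + sqrt(-5532 + 20567)/(-6292) = -33283*1/2070 + sqrt(15035)*(-1/6292) = -33283/2070 - sqrt(15035)/6292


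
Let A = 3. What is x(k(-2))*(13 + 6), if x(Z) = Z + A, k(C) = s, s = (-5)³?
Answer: -2318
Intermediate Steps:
s = -125
k(C) = -125
x(Z) = 3 + Z (x(Z) = Z + 3 = 3 + Z)
x(k(-2))*(13 + 6) = (3 - 125)*(13 + 6) = -122*19 = -2318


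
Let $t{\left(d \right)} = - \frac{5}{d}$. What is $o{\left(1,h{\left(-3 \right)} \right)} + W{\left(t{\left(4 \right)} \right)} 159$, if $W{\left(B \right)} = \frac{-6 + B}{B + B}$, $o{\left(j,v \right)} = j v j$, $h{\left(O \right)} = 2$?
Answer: $\frac{4631}{10} \approx 463.1$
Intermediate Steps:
$o{\left(j,v \right)} = v j^{2}$
$W{\left(B \right)} = \frac{-6 + B}{2 B}$
$o{\left(1,h{\left(-3 \right)} \right)} + W{\left(t{\left(4 \right)} \right)} 159 = 2 \cdot 1^{2} + \frac{-6 - \frac{5}{4}}{2 \left(- \frac{5}{4}\right)} 159 = 2 \cdot 1 + \frac{-6 - \frac{5}{4}}{2 \left(\left(-5\right) \frac{1}{4}\right)} 159 = 2 + \frac{-6 - \frac{5}{4}}{2 \left(- \frac{5}{4}\right)} 159 = 2 + \frac{1}{2} \left(- \frac{4}{5}\right) \left(- \frac{29}{4}\right) 159 = 2 + \frac{29}{10} \cdot 159 = 2 + \frac{4611}{10} = \frac{4631}{10}$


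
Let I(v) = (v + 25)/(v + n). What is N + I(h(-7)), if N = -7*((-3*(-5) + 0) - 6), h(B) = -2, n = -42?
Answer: -2795/44 ≈ -63.523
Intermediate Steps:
N = -63 (N = -7*((15 + 0) - 6) = -7*(15 - 6) = -7*9 = -63)
I(v) = (25 + v)/(-42 + v) (I(v) = (v + 25)/(v - 42) = (25 + v)/(-42 + v))
N + I(h(-7)) = -63 + (25 - 2)/(-42 - 2) = -63 + 23/(-44) = -63 - 1/44*23 = -63 - 23/44 = -2795/44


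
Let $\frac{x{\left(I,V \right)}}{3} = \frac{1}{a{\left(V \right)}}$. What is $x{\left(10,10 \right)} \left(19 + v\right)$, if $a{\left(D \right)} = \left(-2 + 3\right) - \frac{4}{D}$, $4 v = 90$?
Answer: $\frac{415}{2} \approx 207.5$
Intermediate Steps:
$v = \frac{45}{2}$ ($v = \frac{1}{4} \cdot 90 = \frac{45}{2} \approx 22.5$)
$a{\left(D \right)} = 1 - \frac{4}{D}$
$x{\left(I,V \right)} = \frac{3 V}{-4 + V}$ ($x{\left(I,V \right)} = \frac{3}{\frac{1}{V} \left(-4 + V\right)} = 3 \frac{V}{-4 + V} = \frac{3 V}{-4 + V}$)
$x{\left(10,10 \right)} \left(19 + v\right) = 3 \cdot 10 \frac{1}{-4 + 10} \left(19 + \frac{45}{2}\right) = 3 \cdot 10 \cdot \frac{1}{6} \cdot \frac{83}{2} = 5 \cdot \frac{83}{2} = \frac{415}{2}$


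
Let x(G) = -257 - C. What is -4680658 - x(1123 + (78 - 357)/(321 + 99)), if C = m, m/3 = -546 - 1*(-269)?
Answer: -4681232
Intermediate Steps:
m = -831 (m = 3*(-546 - 1*(-269)) = 3*(-546 + 269) = 3*(-277) = -831)
C = -831
x(G) = 574 (x(G) = -257 - 1*(-831) = -257 + 831 = 574)
-4680658 - x(1123 + (78 - 357)/(321 + 99)) = -4680658 - 1*574 = -4680658 - 574 = -4681232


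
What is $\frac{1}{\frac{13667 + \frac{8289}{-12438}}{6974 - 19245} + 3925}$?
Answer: $\frac{16958522}{66543311977} \approx 0.00025485$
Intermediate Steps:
$\frac{1}{\frac{13667 + \frac{8289}{-12438}}{6974 - 19245} + 3925} = \frac{1}{\frac{13667 + 8289 \left(- \frac{1}{12438}\right)}{-12271} + 3925} = \frac{1}{\left(13667 - \frac{921}{1382}\right) \left(- \frac{1}{12271}\right) + 3925} = \frac{1}{\frac{18886873}{1382} \left(- \frac{1}{12271}\right) + 3925} = \frac{1}{- \frac{18886873}{16958522} + 3925} = \frac{1}{\frac{66543311977}{16958522}} = \frac{16958522}{66543311977}$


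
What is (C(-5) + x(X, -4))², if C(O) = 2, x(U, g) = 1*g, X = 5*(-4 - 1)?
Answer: 4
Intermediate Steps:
X = -25 (X = 5*(-5) = -25)
x(U, g) = g
(C(-5) + x(X, -4))² = (2 - 4)² = (-2)² = 4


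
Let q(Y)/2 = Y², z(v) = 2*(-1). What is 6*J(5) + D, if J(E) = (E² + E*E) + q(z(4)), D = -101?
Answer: 247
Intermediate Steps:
z(v) = -2
q(Y) = 2*Y²
J(E) = 8 + 2*E² (J(E) = (E² + E*E) + 2*(-2)² = (E² + E²) + 2*4 = 2*E² + 8 = 8 + 2*E²)
6*J(5) + D = 6*(8 + 2*5²) - 101 = 6*(8 + 2*25) - 101 = 6*(8 + 50) - 101 = 6*58 - 101 = 348 - 101 = 247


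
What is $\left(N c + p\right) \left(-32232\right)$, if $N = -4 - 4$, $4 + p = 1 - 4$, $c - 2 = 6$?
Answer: $2288472$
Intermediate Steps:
$c = 8$ ($c = 2 + 6 = 8$)
$p = -7$ ($p = -4 + \left(1 - 4\right) = -4 - 3 = -7$)
$N = -8$ ($N = -4 - 4 = -8$)
$\left(N c + p\right) \left(-32232\right) = \left(\left(-8\right) 8 - 7\right) \left(-32232\right) = \left(-64 - 7\right) \left(-32232\right) = \left(-71\right) \left(-32232\right) = 2288472$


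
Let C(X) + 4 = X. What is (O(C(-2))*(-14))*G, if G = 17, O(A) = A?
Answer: 1428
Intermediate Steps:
C(X) = -4 + X
(O(C(-2))*(-14))*G = ((-4 - 2)*(-14))*17 = -6*(-14)*17 = 84*17 = 1428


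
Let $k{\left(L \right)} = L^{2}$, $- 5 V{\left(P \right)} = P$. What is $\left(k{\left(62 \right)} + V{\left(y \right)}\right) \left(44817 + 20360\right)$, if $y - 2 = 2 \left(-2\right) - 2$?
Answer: $\frac{1252962648}{5} \approx 2.5059 \cdot 10^{8}$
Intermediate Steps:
$y = -4$ ($y = 2 + \left(2 \left(-2\right) - 2\right) = 2 - 6 = -4$)
$V{\left(P \right)} = - \frac{P}{5}$
$\left(k{\left(62 \right)} + V{\left(y \right)}\right) \left(44817 + 20360\right) = \left(62^{2} - - \frac{4}{5}\right) \left(44817 + 20360\right) = \left(3844 + \frac{4}{5}\right) 65177 = \frac{19224}{5} \cdot 65177 = \frac{1252962648}{5}$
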